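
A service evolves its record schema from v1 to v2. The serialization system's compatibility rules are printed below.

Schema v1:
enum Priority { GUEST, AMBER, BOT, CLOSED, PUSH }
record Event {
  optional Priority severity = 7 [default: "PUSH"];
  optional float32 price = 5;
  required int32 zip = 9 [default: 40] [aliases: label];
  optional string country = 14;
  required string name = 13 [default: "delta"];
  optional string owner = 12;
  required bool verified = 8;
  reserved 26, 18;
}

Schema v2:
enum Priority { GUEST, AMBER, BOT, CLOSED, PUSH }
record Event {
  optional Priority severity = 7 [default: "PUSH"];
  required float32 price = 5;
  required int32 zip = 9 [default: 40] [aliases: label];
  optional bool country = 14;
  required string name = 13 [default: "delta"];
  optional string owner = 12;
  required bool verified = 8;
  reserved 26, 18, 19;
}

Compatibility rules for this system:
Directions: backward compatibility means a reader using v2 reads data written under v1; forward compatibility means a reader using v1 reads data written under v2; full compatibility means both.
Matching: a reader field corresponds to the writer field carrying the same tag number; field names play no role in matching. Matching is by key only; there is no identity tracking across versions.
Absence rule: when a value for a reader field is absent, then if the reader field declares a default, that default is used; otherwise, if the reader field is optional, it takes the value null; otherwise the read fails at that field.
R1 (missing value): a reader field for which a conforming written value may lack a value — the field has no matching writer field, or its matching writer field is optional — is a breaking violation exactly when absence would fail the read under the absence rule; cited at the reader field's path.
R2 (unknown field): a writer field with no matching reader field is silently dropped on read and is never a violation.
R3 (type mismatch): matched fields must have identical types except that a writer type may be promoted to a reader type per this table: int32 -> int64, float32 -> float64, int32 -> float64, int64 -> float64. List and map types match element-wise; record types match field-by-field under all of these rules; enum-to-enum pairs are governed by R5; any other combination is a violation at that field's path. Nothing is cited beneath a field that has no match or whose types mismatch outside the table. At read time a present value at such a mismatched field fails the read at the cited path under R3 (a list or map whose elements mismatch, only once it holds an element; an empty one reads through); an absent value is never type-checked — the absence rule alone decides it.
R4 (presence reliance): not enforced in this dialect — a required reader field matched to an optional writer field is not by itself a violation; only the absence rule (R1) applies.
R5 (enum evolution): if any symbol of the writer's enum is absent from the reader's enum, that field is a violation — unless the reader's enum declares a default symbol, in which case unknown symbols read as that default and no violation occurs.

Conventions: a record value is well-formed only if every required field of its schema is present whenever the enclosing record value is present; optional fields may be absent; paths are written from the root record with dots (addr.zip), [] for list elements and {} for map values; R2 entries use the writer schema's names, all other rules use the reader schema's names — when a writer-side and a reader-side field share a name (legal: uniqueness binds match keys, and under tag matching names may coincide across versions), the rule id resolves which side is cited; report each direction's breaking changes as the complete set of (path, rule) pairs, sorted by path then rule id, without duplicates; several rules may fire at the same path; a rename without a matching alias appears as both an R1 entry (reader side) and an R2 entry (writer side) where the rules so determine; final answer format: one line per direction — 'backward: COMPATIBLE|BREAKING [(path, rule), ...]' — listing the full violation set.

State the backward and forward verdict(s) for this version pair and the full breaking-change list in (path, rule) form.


backward: BREAKING [(country, R3), (price, R1)]; forward: BREAKING [(country, R3)]

each type pair in Event: writer, then reader
checking backward for Event: reader v2 against writer v1:
  Priority -> Priority, writer optional: severity aligns to severity
  float32 -> float32, writer optional: price aligns to price
  int32 -> int32, writer required: zip aligns to zip
  string -> bool, writer optional: country aligns to country
  string -> string, writer required: name aligns to name
  string -> string, writer optional: owner aligns to owner
  bool -> bool, writer required: verified aligns to verified
  R3 fires at country
  R1 fires at price
  => backward verdict for Event: BREAKING, 2 violation(s)
checking forward for Event: reader v1 against writer v2:
  Priority -> Priority, writer optional: severity aligns to severity
  float32 -> float32, writer required: price aligns to price
  int32 -> int32, writer required: zip aligns to zip
  bool -> string, writer optional: country aligns to country
  string -> string, writer required: name aligns to name
  string -> string, writer optional: owner aligns to owner
  bool -> bool, writer required: verified aligns to verified
  R3 fires at country
  => forward verdict for Event: BREAKING, 1 violation(s)


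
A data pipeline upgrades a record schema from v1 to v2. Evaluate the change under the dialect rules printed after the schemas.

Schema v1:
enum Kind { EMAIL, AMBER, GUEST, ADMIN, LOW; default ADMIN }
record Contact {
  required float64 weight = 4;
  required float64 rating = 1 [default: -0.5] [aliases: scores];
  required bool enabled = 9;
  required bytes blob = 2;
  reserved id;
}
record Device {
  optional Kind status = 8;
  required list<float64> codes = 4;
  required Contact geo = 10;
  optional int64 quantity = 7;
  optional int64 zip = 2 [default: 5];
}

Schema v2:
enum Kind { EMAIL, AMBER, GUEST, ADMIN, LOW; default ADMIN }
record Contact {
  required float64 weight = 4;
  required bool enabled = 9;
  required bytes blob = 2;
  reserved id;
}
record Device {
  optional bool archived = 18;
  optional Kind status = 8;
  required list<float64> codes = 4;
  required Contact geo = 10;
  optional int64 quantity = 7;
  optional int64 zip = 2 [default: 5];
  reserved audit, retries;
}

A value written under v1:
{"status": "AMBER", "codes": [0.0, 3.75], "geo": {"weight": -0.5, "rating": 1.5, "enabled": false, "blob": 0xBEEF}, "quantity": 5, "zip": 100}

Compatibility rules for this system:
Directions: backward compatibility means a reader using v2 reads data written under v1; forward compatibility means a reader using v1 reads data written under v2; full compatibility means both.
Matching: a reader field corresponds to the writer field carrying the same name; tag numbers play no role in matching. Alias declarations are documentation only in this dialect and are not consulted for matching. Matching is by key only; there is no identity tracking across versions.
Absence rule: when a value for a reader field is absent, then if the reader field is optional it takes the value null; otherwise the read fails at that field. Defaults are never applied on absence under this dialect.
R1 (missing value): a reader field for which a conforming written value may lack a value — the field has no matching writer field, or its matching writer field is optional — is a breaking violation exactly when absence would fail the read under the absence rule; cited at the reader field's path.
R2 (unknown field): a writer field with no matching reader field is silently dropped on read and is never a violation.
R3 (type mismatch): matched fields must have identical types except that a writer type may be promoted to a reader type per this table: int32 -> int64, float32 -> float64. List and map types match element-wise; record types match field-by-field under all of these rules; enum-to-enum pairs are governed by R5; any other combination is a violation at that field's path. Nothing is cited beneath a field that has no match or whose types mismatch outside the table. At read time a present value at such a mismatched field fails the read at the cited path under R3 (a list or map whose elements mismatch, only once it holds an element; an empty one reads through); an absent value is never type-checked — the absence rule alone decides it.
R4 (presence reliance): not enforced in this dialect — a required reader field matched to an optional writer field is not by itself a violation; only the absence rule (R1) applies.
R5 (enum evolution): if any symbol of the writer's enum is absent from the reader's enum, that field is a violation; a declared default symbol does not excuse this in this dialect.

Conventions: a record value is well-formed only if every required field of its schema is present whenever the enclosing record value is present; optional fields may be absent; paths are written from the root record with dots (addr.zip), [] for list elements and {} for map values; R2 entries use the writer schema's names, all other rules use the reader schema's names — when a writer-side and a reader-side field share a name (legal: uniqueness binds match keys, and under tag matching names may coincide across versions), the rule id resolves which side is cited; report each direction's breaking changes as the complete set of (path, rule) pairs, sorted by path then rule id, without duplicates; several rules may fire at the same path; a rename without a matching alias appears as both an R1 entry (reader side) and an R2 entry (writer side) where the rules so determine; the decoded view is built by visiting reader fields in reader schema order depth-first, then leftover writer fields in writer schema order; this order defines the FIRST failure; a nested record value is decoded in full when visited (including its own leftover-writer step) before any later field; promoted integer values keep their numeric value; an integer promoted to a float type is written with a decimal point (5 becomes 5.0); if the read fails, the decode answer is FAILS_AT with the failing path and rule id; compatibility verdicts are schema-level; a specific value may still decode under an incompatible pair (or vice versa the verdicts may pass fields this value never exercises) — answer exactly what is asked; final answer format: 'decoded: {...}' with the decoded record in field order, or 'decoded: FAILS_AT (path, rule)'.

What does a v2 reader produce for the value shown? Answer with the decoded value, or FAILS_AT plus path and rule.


the writer's type comes first in each Device pair
migrating the Device value to v2:
  archived := null (not supplied -> null)
  status := "AMBER"
  codes := [0.0, 3.75]
  geo.weight := -0.5
  geo.enabled := false
  geo.blob := 0xBEEF
  writer geo.rating: unmatched, discarded
  quantity := 5
  zip := 100
  => decoded: {"archived": null, "status": "AMBER", "codes": [0.0, 3.75], "geo": {"weight": -0.5, "enabled": false, "blob": 0xBEEF}, "quantity": 5, "zip": 100}

decoded: {"archived": null, "status": "AMBER", "codes": [0.0, 3.75], "geo": {"weight": -0.5, "enabled": false, "blob": 0xBEEF}, "quantity": 5, "zip": 100}


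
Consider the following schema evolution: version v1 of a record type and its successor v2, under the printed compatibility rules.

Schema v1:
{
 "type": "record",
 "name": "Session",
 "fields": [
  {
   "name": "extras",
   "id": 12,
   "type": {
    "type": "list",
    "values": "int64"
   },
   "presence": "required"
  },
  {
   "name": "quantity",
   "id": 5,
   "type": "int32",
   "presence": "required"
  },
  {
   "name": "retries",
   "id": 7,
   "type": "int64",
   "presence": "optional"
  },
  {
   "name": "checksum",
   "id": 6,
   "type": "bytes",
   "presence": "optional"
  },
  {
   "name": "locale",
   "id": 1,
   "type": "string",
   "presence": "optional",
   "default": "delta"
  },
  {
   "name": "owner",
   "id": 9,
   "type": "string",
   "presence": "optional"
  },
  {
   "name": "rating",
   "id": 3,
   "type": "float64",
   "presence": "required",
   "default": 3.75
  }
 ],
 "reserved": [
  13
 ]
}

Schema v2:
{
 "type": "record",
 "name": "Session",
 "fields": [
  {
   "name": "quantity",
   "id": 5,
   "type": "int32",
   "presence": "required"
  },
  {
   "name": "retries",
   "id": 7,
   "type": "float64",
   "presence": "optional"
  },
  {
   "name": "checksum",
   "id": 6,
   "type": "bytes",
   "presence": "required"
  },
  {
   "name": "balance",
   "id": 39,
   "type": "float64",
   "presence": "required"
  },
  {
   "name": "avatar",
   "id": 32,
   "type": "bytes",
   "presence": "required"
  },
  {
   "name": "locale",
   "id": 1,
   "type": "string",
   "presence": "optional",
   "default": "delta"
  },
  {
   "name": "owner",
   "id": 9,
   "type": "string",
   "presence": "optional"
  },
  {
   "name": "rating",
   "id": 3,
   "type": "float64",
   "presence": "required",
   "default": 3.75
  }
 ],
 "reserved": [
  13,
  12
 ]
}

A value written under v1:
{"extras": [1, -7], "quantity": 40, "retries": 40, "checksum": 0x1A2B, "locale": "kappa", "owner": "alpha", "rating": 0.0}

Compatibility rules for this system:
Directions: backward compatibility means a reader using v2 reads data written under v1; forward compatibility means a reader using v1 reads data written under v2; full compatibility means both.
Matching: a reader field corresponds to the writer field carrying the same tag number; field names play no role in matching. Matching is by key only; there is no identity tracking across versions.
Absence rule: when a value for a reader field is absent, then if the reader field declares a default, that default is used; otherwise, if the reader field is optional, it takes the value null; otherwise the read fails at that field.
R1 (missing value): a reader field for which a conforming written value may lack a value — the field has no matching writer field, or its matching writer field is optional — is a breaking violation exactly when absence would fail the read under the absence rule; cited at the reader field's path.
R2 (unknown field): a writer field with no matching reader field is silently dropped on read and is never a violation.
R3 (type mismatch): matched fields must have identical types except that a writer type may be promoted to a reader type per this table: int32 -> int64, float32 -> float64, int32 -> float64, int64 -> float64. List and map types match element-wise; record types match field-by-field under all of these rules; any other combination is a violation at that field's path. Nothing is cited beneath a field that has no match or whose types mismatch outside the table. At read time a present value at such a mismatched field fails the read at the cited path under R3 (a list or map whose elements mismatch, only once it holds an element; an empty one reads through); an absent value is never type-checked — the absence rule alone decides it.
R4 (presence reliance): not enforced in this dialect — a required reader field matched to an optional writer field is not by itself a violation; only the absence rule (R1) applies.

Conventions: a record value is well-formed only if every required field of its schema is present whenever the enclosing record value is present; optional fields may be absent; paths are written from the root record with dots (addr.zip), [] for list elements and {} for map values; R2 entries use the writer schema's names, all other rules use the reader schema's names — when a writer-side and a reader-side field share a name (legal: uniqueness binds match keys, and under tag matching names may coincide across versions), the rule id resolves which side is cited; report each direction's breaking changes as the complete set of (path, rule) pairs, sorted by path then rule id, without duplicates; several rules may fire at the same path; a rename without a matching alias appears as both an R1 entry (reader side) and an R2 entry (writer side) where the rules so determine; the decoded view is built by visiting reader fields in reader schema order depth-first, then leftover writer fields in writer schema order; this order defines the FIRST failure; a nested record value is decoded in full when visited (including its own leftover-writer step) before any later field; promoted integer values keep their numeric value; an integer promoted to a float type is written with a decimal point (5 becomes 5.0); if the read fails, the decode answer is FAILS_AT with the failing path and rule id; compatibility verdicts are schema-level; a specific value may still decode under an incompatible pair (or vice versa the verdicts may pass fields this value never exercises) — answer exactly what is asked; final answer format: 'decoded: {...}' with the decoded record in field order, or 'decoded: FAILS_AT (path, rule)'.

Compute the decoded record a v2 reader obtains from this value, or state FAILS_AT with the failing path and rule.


arrows below run writer -> reader for Session
decoding the Session value with the v2 reader:
  quantity := 40
  retries := 40.0 (int64 -> float64)
  checksum := 0x1A2B
  read fails at balance under R1 (no fill)
  => FAILS_AT (balance, R1)
ruling out the remaining Session differences:
  field checksum in record Session: optional changed to required -> shifts the Session verdicts, not this decode
  added field avatar to record Session: required bytes, tag 32 (in v2 it sits immediately before locale) -> shifts the Session verdicts, not this decode
  field retries in record Session: type int64 changed to float64 -> shifts the Session verdicts, not this decode
  removed field extras from record Session (its key 12 joins the reserved list) -> shifts the Session verdicts, not this decode

decoded: FAILS_AT (balance, R1)


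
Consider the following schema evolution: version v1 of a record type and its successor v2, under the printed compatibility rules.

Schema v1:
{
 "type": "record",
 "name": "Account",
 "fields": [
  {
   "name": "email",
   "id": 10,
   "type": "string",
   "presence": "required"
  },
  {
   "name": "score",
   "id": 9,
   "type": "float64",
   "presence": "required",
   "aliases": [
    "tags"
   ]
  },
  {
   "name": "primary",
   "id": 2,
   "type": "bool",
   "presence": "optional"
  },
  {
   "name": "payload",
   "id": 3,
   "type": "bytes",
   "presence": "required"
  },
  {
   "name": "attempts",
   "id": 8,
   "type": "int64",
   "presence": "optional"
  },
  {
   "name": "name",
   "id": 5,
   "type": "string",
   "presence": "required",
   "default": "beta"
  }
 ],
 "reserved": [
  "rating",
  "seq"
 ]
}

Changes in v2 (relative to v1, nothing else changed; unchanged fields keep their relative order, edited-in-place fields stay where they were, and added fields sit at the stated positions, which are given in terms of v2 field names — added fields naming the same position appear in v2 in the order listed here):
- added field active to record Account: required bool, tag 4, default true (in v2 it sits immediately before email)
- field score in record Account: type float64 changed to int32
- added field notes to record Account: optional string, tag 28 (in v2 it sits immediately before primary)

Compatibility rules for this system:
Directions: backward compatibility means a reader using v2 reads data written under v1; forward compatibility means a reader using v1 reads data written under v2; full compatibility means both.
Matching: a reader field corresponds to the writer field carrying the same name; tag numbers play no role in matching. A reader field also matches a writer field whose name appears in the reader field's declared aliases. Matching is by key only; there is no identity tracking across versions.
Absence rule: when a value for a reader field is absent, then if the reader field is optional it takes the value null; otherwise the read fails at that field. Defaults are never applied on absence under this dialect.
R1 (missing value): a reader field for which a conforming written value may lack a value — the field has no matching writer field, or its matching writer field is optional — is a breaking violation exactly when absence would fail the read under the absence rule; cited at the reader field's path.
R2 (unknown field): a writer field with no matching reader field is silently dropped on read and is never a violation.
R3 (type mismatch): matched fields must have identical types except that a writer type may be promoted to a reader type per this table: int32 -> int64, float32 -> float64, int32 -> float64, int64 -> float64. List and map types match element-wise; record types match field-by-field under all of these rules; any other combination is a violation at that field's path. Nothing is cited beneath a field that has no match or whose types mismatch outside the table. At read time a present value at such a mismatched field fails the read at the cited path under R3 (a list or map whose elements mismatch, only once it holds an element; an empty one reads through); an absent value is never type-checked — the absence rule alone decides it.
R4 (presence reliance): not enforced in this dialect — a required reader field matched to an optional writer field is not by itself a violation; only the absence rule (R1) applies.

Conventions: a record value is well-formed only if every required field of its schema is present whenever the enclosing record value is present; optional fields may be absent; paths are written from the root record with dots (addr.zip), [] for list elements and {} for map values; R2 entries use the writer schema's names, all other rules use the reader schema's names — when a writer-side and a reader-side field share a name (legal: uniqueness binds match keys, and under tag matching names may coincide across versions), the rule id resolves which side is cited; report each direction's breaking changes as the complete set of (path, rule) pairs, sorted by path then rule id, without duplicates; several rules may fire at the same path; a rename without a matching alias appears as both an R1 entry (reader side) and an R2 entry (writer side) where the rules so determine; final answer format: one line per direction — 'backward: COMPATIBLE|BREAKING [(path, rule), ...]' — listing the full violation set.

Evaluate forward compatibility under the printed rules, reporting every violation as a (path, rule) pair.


each type pair in Account: writer, then reader
forward for Account (reader v1, writer v2):
  email <- email (string -> string, writer required)
  score <- score (int32 -> float64, writer required)
  primary <- primary (bool -> bool, writer optional)
  payload <- payload (bytes -> bytes, writer required)
  attempts <- attempts (int64 -> int64, writer optional)
  name <- name (string -> string, writer required)
  leftover writer field: active
  leftover writer field: notes
  => no violations; forward on Account: COMPATIBLE
remaining Account differences; none change what is asked:
  added field notes to record Account: optional string, tag 28 (in v2 it sits immediately before primary) -> fires no rule on Account, leaving the asked answer as it is
  field score in record Account: type float64 changed to int32 -> affects backward compatibility only, which is not asked
  added field active to record Account: required bool, tag 4, default true (in v2 it sits immediately before email) -> affects backward compatibility only, which is not asked

forward: COMPATIBLE []


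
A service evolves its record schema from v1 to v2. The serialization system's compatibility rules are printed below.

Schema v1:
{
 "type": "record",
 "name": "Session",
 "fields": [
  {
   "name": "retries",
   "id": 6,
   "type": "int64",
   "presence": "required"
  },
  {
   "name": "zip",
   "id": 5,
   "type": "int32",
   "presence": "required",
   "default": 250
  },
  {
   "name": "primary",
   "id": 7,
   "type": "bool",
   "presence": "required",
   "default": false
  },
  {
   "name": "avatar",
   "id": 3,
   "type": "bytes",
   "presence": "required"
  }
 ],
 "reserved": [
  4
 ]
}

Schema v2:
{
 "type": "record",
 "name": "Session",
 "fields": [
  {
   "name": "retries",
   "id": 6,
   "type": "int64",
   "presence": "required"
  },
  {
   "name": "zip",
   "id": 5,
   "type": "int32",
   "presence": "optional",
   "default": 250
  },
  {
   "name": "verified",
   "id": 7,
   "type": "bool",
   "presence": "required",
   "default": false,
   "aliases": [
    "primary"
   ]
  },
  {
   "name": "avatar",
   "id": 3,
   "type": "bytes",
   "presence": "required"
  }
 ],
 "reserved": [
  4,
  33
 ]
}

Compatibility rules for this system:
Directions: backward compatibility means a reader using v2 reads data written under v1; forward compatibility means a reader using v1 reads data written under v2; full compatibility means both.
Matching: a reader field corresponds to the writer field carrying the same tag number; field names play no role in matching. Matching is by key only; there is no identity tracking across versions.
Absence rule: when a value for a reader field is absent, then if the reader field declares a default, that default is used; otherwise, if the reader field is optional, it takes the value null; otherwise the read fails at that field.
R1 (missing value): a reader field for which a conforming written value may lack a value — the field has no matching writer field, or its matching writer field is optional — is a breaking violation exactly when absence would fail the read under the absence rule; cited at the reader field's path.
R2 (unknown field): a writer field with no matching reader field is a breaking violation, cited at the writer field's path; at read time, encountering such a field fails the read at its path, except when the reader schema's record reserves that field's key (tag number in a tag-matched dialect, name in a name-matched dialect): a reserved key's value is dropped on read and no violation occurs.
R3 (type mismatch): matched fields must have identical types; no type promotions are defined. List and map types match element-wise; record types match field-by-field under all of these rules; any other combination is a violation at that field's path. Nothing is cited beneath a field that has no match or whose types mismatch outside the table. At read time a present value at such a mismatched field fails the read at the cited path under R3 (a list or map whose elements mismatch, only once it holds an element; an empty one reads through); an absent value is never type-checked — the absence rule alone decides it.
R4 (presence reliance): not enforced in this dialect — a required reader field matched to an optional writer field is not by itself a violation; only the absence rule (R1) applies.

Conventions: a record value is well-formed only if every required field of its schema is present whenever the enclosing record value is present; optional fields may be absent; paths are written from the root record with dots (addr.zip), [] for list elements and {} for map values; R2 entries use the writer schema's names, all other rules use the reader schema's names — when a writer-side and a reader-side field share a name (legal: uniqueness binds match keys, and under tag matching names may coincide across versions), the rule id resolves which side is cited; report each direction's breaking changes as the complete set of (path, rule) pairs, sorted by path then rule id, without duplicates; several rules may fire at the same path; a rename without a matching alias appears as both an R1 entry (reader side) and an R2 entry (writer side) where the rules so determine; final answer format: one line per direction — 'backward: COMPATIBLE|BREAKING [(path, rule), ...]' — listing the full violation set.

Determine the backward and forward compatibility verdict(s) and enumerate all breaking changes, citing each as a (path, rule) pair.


backward: COMPATIBLE []; forward: COMPATIBLE []

in Session below, arrows point writer -> reader
backward analysis of Session with v2 as reader and v1 as writer:
  retries <- retries (int64 -> int64, writer required)
  zip <- zip (int32 -> int32, writer required)
  verified <- primary (bool -> bool, writer required)
  avatar <- avatar (bytes -> bytes, writer required)
  => backward: COMPATIBLE
forward analysis of Session with v1 as reader and v2 as writer:
  retries <- retries (int64 -> int64, writer required)
  zip <- zip (int32 -> int32, writer optional)
  primary <- verified (bool -> bool, writer required)
  avatar <- avatar (bytes -> bytes, writer required)
  => forward: COMPATIBLE


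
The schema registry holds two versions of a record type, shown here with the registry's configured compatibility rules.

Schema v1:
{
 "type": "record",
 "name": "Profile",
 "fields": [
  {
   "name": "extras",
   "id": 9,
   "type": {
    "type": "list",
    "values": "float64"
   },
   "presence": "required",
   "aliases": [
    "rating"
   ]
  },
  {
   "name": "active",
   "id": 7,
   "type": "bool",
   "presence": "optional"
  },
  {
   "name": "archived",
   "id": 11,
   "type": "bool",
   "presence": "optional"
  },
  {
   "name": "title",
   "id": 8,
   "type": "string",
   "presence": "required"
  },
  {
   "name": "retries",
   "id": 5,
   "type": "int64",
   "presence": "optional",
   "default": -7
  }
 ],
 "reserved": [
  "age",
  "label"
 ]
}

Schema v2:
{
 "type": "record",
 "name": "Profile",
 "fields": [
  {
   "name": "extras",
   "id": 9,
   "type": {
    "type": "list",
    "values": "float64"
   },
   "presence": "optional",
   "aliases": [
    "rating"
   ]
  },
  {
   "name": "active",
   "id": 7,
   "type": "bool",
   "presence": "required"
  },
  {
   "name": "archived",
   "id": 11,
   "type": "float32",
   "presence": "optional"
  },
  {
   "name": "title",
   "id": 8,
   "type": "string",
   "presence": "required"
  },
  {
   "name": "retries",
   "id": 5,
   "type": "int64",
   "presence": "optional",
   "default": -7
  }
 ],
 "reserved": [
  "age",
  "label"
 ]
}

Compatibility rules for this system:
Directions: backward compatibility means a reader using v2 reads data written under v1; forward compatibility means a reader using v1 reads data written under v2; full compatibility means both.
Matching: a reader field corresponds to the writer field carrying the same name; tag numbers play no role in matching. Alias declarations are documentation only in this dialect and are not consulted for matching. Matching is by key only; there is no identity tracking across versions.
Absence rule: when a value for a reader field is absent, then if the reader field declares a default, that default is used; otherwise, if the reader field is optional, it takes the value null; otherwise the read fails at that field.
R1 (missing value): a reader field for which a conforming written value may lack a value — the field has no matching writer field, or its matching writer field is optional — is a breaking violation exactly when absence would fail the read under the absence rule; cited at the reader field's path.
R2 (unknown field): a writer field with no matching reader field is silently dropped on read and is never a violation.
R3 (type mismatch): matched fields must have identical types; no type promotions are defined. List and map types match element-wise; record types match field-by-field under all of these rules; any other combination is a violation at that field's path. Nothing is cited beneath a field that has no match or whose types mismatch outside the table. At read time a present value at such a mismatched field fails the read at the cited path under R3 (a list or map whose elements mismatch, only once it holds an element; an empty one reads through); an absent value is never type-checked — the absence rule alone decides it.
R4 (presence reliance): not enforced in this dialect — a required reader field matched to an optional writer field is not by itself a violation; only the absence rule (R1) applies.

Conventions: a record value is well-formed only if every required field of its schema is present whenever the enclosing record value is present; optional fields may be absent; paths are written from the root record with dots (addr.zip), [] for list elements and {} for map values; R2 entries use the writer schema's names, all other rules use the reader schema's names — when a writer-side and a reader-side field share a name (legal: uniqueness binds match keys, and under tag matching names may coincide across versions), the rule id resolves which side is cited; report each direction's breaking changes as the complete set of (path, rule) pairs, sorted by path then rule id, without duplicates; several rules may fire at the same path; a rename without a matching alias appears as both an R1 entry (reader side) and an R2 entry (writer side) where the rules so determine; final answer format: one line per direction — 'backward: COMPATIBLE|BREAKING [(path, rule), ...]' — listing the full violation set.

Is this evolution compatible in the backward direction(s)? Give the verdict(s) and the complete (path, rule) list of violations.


backward: BREAKING [(active, R1), (archived, R3)]

each type pair in Profile: writer, then reader
checking backward for Profile: reader v2 against writer v1:
  extras <- extras (list<float64> -> list<float64>, writer required)
  active <- active (bool -> bool, writer optional)
  archived <- archived (bool -> float32, writer optional)
  title <- title (string -> string, writer required)
  retries <- retries (int64 -> int64, writer optional)
  violation R1 at active
  violation R3 at archived
  => 2 violation(s): backward is BREAKING for Profile
the rest of the Profile diff is inert for this question:
  field extras in record Profile: required changed to optional -> its effect on Profile is confined to the forward direction, not asked


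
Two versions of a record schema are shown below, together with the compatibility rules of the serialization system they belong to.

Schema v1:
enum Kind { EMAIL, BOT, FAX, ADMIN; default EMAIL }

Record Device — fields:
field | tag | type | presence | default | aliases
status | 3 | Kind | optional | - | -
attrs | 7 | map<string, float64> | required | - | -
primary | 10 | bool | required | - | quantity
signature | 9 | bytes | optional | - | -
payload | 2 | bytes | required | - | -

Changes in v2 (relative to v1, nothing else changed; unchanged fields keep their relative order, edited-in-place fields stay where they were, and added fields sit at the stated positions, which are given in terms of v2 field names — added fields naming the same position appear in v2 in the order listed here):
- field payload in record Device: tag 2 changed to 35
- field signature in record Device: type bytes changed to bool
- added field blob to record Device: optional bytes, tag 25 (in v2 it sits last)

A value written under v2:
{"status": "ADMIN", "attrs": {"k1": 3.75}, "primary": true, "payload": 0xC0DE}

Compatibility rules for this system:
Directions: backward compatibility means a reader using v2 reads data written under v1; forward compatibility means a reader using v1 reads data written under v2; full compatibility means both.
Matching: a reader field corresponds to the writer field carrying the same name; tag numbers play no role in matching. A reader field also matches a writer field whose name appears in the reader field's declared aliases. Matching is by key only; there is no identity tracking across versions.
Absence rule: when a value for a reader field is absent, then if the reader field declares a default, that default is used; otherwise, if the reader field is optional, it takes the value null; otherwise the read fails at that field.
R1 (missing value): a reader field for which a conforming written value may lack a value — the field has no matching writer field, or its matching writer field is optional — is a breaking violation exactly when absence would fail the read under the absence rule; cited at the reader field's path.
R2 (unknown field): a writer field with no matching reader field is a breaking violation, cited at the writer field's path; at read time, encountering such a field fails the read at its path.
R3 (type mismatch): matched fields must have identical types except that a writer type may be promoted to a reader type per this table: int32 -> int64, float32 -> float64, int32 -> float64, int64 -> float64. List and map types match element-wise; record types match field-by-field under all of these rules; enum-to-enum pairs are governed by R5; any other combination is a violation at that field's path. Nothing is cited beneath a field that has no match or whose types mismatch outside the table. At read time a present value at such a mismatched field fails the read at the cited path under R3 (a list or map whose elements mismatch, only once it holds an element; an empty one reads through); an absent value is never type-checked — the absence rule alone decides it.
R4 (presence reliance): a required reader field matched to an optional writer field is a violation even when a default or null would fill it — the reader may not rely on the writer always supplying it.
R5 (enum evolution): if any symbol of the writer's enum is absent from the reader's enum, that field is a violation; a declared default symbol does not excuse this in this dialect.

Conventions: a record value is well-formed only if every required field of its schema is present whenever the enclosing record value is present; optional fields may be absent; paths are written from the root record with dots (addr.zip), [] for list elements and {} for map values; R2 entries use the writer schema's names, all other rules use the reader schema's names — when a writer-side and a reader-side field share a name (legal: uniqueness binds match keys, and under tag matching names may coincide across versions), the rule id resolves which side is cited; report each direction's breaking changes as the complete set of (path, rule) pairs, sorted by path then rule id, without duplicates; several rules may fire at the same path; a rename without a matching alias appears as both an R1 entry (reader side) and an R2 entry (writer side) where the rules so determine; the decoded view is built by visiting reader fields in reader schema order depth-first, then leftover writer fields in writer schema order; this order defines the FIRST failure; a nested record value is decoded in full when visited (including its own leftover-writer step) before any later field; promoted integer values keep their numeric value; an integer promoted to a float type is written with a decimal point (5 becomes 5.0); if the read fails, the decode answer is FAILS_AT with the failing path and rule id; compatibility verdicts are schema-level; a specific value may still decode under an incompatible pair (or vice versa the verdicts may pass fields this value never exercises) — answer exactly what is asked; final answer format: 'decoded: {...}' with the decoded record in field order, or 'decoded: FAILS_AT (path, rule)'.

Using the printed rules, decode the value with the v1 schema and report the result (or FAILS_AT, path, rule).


arrows below run writer -> reader for Device
migrating the Device value to v1:
  status := "ADMIN"
  attrs := {"k1": 3.75}
  primary := true
  signature := null (not supplied -> null)
  payload := 0xC0DE
  => decoded: {"status": "ADMIN", "attrs": {"k1": 3.75}, "primary": true, "signature": null, "payload": 0xC0DE}
ruling out the remaining Device differences:
  field payload in record Device: tag 2 changed to 35 -> no rule fires on it and the decoded Device view is identical with or without it
  field signature in record Device: type bytes changed to bool -> schema-level compatibility only; this Device value's decode is unchanged
  added field blob to record Device: optional bytes, tag 25 (in v2 it sits last) -> schema-level compatibility only; this Device value's decode is unchanged

decoded: {"status": "ADMIN", "attrs": {"k1": 3.75}, "primary": true, "signature": null, "payload": 0xC0DE}


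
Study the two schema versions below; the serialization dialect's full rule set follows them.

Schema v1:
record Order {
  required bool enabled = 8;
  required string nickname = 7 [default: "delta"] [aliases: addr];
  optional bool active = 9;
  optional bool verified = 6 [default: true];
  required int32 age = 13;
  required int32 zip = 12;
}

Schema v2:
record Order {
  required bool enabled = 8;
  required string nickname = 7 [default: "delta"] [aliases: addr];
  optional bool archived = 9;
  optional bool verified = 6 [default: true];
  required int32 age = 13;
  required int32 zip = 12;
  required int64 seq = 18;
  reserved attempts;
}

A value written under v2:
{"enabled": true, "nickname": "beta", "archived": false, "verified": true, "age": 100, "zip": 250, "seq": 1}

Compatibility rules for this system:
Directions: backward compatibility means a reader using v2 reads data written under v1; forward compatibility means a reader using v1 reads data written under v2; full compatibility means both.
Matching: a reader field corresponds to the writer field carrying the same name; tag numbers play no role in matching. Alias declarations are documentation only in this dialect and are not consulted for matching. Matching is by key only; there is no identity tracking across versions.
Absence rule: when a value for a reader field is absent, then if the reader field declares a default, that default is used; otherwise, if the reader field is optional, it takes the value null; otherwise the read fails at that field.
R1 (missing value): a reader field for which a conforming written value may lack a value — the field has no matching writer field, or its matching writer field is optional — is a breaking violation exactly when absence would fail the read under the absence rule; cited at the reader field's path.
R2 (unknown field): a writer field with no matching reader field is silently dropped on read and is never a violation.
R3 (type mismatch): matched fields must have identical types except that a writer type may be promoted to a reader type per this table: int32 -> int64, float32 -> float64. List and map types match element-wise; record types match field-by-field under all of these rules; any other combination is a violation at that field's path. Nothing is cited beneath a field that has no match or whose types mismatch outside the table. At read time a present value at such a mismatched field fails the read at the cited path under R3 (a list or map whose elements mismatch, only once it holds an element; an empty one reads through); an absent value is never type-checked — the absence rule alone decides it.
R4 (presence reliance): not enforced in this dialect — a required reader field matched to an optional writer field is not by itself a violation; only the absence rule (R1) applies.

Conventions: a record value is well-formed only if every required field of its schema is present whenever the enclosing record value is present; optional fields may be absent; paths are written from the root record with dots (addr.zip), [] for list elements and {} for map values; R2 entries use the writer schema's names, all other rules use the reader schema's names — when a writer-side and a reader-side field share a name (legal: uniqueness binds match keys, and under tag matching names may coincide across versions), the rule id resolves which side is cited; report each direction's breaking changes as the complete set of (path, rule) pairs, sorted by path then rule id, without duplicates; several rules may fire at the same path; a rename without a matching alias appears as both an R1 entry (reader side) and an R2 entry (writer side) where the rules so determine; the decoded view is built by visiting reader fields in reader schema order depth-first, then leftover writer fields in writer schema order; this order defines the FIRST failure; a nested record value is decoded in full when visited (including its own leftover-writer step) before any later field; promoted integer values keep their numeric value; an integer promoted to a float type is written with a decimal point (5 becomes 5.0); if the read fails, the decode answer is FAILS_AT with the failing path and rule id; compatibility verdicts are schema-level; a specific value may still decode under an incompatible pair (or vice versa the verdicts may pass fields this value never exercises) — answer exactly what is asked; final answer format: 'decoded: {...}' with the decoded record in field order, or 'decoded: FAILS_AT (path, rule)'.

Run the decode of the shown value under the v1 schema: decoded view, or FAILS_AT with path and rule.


decoded: {"enabled": true, "nickname": "beta", "active": null, "verified": true, "age": 100, "zip": 250}

arrows below run writer -> reader for Order
migrating the Order value to v1:
  enabled := true
  nickname := "beta"
  active := null (not supplied -> null)
  verified := true
  age := 100
  zip := 250
  writer archived: unmatched, discarded
  writer seq: unmatched, discarded
  => decoded: {"enabled": true, "nickname": "beta", "active": null, "verified": true, "age": 100, "zip": 250}
diffs on Order not affecting the asked answer:
  added field seq to record Order: required int64, tag 18 (in v2 it sits last) -> changes Order's schema-level verdicts only — the decode of this value is the same
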